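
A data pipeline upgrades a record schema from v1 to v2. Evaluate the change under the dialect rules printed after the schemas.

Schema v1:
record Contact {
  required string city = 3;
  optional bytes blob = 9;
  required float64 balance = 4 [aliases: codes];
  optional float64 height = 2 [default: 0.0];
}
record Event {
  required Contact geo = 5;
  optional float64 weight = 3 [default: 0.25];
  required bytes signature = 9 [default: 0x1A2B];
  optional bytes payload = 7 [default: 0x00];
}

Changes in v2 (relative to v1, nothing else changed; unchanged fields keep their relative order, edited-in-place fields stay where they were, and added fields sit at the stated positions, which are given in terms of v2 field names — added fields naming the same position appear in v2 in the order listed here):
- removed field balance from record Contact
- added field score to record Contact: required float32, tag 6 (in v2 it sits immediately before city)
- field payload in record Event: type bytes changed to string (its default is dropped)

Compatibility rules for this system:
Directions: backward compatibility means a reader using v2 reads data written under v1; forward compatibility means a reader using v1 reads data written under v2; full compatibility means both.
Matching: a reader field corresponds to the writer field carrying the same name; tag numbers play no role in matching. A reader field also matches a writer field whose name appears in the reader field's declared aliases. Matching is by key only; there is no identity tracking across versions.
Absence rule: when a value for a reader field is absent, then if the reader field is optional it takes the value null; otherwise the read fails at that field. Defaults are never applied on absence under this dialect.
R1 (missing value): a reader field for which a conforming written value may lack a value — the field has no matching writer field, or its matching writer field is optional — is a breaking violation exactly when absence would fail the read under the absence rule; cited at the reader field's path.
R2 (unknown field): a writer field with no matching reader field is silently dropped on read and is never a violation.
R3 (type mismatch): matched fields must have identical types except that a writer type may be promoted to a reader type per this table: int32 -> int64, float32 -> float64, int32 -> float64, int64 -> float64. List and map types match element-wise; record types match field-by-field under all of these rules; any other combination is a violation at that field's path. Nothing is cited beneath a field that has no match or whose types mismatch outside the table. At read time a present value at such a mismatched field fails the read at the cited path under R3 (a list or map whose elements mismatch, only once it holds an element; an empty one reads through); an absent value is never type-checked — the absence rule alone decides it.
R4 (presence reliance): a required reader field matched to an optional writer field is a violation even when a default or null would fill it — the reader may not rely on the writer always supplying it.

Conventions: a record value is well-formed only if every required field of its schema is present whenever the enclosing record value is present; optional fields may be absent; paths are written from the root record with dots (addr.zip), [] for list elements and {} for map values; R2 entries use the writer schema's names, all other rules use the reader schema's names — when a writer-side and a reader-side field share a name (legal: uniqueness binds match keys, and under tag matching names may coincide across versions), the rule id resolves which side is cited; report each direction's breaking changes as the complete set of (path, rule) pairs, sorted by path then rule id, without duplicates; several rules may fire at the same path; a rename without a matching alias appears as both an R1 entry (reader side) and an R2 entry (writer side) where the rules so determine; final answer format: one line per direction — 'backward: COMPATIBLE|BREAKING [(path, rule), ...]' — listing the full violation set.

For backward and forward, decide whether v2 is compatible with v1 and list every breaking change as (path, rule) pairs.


arrows below run writer -> reader for Event
backward on Event — v2 reading data written by v1:
  geo <- geo (Contact -> Contact, writer required)
  weight <- weight (float64 -> float64, writer optional)
  signature <- signature (bytes -> bytes, writer required)
  payload <- payload (bytes -> string, writer optional)
  no writer field matches reader geo.score
  geo.city <- geo.city (string -> string, writer required)
  geo.blob <- geo.blob (bytes -> bytes, writer optional)
  geo.height <- geo.height (float64 -> float64, writer optional)
  writer geo.balance: unknown to reader
  violation R1 at geo.score
  violation R3 at payload
  => backward: BREAKING (2)
forward on Event — v1 reading data written by v2:
  geo <- geo (Contact -> Contact, writer required)
  weight <- weight (float64 -> float64, writer optional)
  signature <- signature (bytes -> bytes, writer required)
  payload <- payload (string -> bytes, writer optional)
  geo.city <- geo.city (string -> string, writer required)
  geo.blob <- geo.blob (bytes -> bytes, writer optional)
  no writer field matches reader geo.balance
  geo.height <- geo.height (float64 -> float64, writer optional)
  writer geo.score: unknown to reader
  violation R1 at geo.balance
  violation R3 at payload
  => forward: BREAKING (2)

backward: BREAKING [(geo.score, R1), (payload, R3)]; forward: BREAKING [(geo.balance, R1), (payload, R3)]


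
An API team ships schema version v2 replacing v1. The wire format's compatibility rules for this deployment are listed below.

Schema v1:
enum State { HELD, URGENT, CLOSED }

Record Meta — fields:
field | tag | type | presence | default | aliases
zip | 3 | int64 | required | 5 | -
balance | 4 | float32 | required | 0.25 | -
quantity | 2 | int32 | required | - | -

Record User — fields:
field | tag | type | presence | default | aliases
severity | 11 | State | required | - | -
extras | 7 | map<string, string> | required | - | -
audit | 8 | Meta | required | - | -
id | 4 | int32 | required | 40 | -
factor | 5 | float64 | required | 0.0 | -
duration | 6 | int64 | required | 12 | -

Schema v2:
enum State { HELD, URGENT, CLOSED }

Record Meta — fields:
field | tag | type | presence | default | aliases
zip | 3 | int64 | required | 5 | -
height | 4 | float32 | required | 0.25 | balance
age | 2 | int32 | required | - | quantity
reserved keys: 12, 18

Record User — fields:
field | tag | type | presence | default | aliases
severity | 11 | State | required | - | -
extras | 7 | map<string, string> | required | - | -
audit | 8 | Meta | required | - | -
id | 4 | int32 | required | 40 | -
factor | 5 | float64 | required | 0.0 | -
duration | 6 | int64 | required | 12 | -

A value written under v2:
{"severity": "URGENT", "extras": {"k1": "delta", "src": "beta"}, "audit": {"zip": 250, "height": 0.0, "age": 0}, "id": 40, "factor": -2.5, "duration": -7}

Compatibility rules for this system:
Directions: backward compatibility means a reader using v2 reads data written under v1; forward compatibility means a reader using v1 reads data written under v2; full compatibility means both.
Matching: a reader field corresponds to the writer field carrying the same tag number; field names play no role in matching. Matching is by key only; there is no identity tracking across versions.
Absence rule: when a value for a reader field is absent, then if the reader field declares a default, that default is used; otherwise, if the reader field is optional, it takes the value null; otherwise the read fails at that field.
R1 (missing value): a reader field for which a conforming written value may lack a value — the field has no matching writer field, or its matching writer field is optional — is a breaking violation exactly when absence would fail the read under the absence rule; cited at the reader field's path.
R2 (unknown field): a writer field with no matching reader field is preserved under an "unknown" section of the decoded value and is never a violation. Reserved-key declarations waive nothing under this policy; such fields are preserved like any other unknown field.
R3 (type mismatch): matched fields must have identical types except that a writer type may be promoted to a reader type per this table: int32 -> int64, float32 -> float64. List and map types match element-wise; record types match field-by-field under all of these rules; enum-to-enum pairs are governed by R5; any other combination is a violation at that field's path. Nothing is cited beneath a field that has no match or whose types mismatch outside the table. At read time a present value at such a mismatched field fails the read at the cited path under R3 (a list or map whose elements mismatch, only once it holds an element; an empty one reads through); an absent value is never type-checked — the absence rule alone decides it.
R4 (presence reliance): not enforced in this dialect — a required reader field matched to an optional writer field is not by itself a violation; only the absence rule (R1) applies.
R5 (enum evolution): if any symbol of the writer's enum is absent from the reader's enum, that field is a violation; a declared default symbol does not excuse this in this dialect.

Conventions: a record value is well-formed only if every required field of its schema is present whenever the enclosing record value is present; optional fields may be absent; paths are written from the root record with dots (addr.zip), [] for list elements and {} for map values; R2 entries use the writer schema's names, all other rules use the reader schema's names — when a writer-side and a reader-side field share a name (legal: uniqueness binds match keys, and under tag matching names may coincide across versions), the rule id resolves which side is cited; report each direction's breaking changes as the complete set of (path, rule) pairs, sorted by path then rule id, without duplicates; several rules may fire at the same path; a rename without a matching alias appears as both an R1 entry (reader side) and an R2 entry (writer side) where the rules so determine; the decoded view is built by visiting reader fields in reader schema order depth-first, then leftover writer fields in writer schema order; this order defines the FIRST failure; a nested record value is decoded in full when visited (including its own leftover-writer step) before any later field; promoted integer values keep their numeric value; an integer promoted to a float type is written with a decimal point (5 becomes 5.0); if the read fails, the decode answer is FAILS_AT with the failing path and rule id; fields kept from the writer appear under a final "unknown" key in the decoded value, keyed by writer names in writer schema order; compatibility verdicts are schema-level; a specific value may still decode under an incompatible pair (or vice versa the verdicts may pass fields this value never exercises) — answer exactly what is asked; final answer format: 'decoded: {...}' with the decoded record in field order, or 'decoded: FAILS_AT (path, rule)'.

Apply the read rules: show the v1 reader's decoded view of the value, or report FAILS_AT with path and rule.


decoded: {"severity": "URGENT", "extras": {"k1": "delta", "src": "beta"}, "audit": {"zip": 250, "balance": 0.0, "quantity": 0}, "id": 40, "factor": -2.5, "duration": -7}

in User below, arrows point writer -> reader
migrating the User value to v1:
  severity := "URGENT"
  extras := {"k1": "delta", "src": "beta"}
  audit.zip := 250
  audit.balance := 0.0 (from writer height)
  audit.quantity := 0 (from writer age)
  id := 40
  factor := -2.5
  duration := -7
  => decoded: {"severity": "URGENT", "extras": {"k1": "delta", "src": "beta"}, "audit": {"zip": 250, "balance": 0.0, "quantity": 0}, "id": 40, "factor": -2.5, "duration": -7}
ruling out the remaining User differences:
  renamed field quantity to age in record Meta (alias quantity declared on the renamed field) -> no rule fires on it and the decoded User view is identical with or without it
  renamed field balance to height in record Meta (alias balance declared on the renamed field) -> no rule fires on it and the decoded User view is identical with or without it


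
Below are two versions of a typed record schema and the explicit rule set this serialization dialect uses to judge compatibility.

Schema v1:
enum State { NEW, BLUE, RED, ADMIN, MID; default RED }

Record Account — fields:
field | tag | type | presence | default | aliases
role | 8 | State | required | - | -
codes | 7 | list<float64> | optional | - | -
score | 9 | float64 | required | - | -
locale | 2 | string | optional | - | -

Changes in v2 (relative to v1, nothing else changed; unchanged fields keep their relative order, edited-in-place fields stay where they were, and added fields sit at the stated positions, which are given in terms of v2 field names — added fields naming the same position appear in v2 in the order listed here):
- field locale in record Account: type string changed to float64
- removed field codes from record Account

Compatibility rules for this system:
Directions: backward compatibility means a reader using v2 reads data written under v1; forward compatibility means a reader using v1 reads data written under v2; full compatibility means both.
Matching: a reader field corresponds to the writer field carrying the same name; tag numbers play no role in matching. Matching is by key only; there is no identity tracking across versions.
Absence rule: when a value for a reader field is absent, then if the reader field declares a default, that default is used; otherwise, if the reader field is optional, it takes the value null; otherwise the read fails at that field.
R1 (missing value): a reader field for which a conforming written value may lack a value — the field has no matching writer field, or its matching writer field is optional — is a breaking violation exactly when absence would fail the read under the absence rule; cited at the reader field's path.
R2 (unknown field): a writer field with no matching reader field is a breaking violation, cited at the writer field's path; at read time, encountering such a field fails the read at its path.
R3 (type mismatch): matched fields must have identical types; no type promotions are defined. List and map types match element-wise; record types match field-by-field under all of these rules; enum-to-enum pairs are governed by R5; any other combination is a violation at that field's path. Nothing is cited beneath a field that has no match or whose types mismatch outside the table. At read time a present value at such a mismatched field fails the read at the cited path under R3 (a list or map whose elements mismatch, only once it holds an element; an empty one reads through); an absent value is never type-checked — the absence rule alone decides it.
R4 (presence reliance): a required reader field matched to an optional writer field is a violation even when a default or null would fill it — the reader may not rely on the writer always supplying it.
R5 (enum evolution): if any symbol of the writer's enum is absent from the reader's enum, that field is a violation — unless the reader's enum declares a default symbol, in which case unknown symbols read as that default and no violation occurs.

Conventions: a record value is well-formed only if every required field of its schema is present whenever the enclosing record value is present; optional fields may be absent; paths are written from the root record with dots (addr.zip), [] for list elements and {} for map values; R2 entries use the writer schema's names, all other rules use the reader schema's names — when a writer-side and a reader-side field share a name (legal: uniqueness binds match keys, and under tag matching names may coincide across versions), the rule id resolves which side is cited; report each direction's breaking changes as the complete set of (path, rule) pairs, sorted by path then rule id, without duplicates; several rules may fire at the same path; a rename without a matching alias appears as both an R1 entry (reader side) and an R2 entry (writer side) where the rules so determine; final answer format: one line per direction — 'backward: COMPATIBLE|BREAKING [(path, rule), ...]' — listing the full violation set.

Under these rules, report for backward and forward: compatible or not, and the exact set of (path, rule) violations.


the writer's type comes first in each Account pair
backward on Account — v2 reading data written by v1:
  role: State -> State, writer required; from role
  score: float64 -> float64, writer required; from score
  locale: string -> float64, writer optional; from locale
  writer field codes has no reader counterpart
  violation R2 at codes
  violation R3 at locale
  backward on Account therefore BREAKING (2)
forward on Account — v1 reading data written by v2:
  role: State -> State, writer required; from role
  codes: no writer match
  score: float64 -> float64, writer required; from score
  locale: float64 -> string, writer optional; from locale
  violation R3 at locale
  forward on Account therefore BREAKING (1)

backward: BREAKING [(codes, R2), (locale, R3)]; forward: BREAKING [(locale, R3)]


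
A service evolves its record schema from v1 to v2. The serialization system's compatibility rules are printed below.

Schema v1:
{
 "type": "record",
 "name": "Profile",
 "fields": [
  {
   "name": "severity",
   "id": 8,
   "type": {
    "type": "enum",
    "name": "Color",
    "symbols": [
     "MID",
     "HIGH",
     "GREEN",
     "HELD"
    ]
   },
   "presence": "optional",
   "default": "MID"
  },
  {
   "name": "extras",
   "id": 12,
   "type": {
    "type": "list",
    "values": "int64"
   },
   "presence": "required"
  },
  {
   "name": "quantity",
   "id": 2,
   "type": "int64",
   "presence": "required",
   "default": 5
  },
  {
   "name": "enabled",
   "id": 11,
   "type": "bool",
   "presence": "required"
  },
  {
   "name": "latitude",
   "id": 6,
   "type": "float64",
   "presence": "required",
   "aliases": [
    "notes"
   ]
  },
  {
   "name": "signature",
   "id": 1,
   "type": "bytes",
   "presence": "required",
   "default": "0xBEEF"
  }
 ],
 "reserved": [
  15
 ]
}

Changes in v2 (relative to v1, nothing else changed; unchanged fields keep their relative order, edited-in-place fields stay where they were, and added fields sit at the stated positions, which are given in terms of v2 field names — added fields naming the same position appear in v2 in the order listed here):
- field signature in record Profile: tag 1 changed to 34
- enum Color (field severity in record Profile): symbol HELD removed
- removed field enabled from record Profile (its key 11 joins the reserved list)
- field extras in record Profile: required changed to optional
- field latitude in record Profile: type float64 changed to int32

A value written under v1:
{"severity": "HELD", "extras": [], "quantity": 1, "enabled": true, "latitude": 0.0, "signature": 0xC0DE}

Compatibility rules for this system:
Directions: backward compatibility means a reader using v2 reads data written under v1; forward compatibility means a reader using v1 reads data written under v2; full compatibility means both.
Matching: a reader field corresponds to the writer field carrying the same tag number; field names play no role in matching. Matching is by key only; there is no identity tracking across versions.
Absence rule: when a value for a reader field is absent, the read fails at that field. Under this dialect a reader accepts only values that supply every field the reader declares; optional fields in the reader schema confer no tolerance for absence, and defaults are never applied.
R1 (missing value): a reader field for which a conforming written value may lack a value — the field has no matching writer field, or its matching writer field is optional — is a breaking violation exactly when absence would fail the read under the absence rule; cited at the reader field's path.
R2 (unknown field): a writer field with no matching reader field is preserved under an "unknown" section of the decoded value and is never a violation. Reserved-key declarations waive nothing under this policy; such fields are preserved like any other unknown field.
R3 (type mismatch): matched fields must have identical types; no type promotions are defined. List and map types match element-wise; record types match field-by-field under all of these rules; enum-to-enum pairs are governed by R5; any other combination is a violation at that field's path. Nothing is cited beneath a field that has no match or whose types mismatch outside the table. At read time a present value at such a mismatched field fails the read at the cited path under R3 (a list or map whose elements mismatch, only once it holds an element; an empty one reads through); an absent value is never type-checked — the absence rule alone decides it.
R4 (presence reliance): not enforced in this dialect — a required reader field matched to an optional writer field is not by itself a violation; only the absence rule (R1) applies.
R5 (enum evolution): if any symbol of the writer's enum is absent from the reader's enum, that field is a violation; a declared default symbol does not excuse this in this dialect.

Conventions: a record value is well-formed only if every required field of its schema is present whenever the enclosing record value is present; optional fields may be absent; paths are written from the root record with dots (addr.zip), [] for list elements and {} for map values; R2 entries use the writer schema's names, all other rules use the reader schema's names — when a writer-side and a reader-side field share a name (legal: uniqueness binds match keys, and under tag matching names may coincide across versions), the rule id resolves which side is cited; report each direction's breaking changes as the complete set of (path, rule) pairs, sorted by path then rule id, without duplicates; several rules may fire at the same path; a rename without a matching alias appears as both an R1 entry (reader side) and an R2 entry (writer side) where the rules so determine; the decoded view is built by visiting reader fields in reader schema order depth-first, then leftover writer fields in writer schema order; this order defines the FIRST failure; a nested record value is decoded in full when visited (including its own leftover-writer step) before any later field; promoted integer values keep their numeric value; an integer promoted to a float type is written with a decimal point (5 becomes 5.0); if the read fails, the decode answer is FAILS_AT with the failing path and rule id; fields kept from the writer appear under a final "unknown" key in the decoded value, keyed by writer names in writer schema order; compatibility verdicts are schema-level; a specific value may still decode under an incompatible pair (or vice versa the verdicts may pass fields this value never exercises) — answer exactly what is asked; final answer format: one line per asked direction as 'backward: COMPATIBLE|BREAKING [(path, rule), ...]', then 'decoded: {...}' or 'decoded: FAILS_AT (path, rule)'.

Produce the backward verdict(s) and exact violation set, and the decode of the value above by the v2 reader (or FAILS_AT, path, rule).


backward: BREAKING [(latitude, R3), (severity, R1), (severity, R5), (signature, R1)]; decoded: FAILS_AT (severity, R5)

in Profile below, arrows point writer -> reader
backward for Profile (reader v2, writer v1):
  severity: paired with writer severity (Color -> Color; writer optional)
  extras: paired with writer extras (list<int64> -> list<int64>; writer required)
  quantity: paired with writer quantity (int64 -> int64; writer required)
  latitude: paired with writer latitude (float64 -> int32; writer required)
  signature: no writer-side match
  leftover writer field: enabled
  leftover writer field: signature
  R3 fires at latitude
  R1 fires at severity
  R5 fires at severity
  R1 fires at signature
  => 4 violation(s): backward is BREAKING for Profile
migrating the Profile value to v2:
  read fails at severity under R5
  => FAILS_AT (severity, R5)
checking off the Profile differences that do not matter here:
  removed field enabled from record Profile (its key 11 joins the reserved list) -> affects forward compatibility only, which is not asked
  field extras in record Profile: required changed to optional -> affects forward compatibility only, which is not asked


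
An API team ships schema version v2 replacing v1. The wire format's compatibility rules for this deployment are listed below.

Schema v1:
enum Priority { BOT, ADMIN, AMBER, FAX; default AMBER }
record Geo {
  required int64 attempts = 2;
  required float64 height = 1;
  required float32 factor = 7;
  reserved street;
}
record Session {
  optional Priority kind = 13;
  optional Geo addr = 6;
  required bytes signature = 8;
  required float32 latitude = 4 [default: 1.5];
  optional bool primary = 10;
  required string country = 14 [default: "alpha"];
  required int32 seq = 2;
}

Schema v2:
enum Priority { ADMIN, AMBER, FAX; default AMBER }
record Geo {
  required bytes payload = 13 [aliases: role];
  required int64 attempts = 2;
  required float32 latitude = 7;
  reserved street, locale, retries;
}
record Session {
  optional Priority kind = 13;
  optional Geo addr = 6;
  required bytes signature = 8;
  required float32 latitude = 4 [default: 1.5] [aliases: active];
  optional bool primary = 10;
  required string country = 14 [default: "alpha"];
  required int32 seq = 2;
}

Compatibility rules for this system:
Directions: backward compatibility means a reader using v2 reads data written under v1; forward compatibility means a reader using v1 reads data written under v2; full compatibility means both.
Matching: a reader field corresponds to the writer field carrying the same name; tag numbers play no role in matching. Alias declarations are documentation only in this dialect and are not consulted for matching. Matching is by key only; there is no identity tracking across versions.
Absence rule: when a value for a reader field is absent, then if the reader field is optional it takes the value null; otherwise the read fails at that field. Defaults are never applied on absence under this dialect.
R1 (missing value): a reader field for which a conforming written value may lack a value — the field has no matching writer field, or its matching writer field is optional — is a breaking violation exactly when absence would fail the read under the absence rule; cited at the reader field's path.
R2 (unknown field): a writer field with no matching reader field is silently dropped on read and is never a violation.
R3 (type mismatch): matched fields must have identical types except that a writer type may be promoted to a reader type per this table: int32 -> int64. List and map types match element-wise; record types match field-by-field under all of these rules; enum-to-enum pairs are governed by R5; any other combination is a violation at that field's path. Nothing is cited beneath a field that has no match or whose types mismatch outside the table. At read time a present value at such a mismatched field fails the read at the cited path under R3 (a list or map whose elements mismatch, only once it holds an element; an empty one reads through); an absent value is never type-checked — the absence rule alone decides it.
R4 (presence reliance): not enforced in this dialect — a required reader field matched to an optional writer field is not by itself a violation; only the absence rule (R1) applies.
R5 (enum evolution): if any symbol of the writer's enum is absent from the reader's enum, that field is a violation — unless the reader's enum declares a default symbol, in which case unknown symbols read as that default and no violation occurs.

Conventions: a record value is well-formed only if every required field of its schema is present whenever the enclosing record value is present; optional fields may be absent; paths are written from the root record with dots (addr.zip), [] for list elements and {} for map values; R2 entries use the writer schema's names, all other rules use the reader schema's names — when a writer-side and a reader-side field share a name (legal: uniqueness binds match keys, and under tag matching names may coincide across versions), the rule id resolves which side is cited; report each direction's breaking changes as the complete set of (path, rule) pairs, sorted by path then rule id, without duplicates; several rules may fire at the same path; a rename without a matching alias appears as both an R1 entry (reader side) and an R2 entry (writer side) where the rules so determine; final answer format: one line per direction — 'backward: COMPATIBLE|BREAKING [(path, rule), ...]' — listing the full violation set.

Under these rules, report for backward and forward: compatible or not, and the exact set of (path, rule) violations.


each type pair in Session: writer, then reader
backward analysis of Session with v2 as reader and v1 as writer:
  Priority -> Priority, writer optional: kind aligns to kind
  Geo -> Geo, writer optional: addr aligns to addr
  bytes -> bytes, writer required: signature aligns to signature
  float32 -> float32, writer required: latitude aligns to latitude
  bool -> bool, writer optional: primary aligns to primary
  string -> string, writer required: country aligns to country
  int32 -> int32, writer required: seq aligns to seq
  addr.payload: no writer match
  int64 -> int64, writer required: addr.attempts aligns to addr.attempts
  addr.latitude: no writer match
  writer addr.height: unknown to reader
  writer addr.factor: unknown to reader
  rule R1 violated at addr.latitude
  rule R1 violated at addr.payload
  => 2 violation(s): backward is BREAKING for Session
forward analysis of Session with v1 as reader and v2 as writer:
  Priority -> Priority, writer optional: kind aligns to kind
  Geo -> Geo, writer optional: addr aligns to addr
  bytes -> bytes, writer required: signature aligns to signature
  float32 -> float32, writer required: latitude aligns to latitude
  bool -> bool, writer optional: primary aligns to primary
  string -> string, writer required: country aligns to country
  int32 -> int32, writer required: seq aligns to seq
  int64 -> int64, writer required: addr.attempts aligns to addr.attempts
  addr.height: no writer match
  addr.factor: no writer match
  writer addr.payload: unknown to reader
  writer addr.latitude: unknown to reader
  rule R1 violated at addr.factor
  rule R1 violated at addr.height
  => 2 violation(s): forward is BREAKING for Session

backward: BREAKING [(addr.latitude, R1), (addr.payload, R1)]; forward: BREAKING [(addr.factor, R1), (addr.height, R1)]


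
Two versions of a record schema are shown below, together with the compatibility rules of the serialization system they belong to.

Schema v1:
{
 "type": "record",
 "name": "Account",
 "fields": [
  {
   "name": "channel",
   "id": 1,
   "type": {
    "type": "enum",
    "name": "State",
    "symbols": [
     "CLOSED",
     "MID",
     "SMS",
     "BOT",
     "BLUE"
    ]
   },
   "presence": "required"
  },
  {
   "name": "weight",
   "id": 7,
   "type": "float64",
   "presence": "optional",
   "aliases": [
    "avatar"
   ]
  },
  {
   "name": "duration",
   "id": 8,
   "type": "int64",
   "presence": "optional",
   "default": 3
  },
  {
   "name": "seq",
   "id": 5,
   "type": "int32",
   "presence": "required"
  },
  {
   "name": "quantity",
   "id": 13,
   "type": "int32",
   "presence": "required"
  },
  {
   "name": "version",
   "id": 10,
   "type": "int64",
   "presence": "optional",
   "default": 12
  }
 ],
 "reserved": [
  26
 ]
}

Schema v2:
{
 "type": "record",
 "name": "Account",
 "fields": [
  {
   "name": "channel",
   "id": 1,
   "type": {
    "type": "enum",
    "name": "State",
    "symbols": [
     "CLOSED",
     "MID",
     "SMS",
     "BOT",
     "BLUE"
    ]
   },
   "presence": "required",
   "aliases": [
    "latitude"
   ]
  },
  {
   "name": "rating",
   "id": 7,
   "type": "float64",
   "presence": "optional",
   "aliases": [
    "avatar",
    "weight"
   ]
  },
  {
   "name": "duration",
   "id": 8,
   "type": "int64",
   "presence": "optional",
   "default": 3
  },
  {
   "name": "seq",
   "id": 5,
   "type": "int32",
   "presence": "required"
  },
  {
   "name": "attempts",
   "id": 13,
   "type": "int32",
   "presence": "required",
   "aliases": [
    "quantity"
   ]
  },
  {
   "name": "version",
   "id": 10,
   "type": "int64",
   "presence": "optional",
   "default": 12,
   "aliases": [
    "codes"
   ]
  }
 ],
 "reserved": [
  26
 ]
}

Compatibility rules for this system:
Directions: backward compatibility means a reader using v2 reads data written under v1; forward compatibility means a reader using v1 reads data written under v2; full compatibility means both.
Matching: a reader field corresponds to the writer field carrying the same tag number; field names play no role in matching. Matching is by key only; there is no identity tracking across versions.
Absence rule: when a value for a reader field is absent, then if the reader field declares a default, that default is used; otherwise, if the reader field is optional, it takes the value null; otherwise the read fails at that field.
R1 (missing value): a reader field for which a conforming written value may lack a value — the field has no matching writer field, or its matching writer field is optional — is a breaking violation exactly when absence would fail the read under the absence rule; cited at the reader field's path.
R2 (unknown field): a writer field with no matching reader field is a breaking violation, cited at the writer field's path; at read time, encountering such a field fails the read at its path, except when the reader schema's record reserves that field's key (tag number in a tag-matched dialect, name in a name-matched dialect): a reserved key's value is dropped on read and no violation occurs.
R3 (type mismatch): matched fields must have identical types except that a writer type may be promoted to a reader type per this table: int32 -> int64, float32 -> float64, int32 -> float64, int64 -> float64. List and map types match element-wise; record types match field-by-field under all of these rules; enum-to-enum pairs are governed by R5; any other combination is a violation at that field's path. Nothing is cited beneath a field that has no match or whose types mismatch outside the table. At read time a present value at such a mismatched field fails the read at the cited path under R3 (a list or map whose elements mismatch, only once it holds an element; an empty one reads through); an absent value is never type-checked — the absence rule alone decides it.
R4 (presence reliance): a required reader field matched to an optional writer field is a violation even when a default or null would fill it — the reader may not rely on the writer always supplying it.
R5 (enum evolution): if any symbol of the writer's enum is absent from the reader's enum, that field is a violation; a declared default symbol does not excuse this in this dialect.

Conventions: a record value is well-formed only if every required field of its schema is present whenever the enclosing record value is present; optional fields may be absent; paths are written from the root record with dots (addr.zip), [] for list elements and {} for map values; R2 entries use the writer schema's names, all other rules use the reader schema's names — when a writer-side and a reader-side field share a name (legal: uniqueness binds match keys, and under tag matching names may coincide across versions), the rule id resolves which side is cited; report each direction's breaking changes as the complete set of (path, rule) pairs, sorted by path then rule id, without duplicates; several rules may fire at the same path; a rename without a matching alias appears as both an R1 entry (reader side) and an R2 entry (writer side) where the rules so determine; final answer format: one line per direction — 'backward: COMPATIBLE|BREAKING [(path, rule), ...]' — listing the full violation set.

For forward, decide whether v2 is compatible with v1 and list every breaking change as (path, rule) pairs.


each type pair in Account: writer, then reader
forward on Account — v1 reading data written by v2:
  writer required, State -> State: reader channel maps from writer channel
  writer optional, float64 -> float64: reader weight maps from writer rating
  writer optional, int64 -> int64: reader duration maps from writer duration
  writer required, int32 -> int32: reader seq maps from writer seq
  writer required, int32 -> int32: reader quantity maps from writer attempts
  writer optional, int64 -> int64: reader version maps from writer version
  => forward: COMPATIBLE
ruling out the remaining Account differences:
  renamed field quantity to attempts in record Account (alias quantity declared on the renamed field) -> fires no rule on Account, leaving the asked answer as it is
  renamed field weight to rating in record Account (alias weight declared on the renamed field) -> fires no rule on Account, leaving the asked answer as it is

forward: COMPATIBLE []


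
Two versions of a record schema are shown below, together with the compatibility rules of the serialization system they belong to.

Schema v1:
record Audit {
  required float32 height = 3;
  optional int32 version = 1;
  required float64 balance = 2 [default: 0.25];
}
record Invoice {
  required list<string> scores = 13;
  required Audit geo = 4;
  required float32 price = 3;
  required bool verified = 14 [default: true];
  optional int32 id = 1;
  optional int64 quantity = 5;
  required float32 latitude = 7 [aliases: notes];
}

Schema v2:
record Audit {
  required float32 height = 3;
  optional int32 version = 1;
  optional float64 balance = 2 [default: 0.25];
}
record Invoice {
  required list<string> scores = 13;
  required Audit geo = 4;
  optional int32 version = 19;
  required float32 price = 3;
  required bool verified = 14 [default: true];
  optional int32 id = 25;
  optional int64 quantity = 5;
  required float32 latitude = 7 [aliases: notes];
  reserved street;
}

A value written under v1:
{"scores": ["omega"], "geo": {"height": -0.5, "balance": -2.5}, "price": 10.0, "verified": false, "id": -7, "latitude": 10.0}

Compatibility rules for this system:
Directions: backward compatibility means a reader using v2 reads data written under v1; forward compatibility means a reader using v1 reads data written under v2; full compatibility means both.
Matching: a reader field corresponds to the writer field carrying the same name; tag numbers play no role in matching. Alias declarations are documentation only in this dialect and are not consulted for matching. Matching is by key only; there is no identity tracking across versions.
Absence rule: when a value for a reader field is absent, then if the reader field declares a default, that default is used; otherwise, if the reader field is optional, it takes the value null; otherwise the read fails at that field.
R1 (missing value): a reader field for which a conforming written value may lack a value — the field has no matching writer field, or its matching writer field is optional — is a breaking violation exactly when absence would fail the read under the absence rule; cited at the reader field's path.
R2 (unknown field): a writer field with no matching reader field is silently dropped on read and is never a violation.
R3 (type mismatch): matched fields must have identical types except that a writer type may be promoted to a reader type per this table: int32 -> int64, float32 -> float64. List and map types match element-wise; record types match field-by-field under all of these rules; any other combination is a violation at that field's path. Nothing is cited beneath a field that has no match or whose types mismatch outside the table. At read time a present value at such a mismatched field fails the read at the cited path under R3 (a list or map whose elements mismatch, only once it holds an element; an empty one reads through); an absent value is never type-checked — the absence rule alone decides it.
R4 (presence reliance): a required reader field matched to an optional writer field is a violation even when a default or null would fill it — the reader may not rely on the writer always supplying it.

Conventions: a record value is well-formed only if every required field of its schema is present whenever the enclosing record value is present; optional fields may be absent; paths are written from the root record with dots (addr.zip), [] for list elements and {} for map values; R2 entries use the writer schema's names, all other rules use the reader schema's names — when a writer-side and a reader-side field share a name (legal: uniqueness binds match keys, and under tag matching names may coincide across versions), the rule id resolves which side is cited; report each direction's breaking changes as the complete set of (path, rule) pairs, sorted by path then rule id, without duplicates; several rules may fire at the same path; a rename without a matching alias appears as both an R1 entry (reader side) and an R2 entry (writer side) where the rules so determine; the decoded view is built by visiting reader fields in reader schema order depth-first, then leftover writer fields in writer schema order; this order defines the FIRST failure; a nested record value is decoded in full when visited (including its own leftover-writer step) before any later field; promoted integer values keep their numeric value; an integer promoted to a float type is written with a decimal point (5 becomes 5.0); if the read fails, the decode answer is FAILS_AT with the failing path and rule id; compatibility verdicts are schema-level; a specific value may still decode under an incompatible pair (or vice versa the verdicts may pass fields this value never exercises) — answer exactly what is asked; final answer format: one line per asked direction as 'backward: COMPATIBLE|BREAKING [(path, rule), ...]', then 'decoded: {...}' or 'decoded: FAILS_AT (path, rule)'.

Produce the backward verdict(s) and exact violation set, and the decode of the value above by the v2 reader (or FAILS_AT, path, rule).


the writer's type comes first in each Invoice pair
checking backward for Invoice: reader v2 against writer v1:
  writer required, list<string> -> list<string>: reader scores maps from writer scores
  writer required, Audit -> Audit: reader geo maps from writer geo
  no writer field matches reader version
  writer required, float32 -> float32: reader price maps from writer price
  writer required, bool -> bool: reader verified maps from writer verified
  writer optional, int32 -> int32: reader id maps from writer id
  writer optional, int64 -> int64: reader quantity maps from writer quantity
  writer required, float32 -> float32: reader latitude maps from writer latitude
  writer required, float32 -> float32: reader geo.height maps from writer geo.height
  writer optional, int32 -> int32: reader geo.version maps from writer geo.version
  writer required, float64 -> float64: reader geo.balance maps from writer geo.balance
  => no violations; backward on Invoice: COMPATIBLE
migrating the Invoice value to v2:
  scores := ["omega"]
  geo.height := -0.5
  geo.version := null (missing; optional => null)
  geo.balance := -2.5
  version := null (missing; optional => null)
  price := 10.0
  verified := false
  id := -7
  quantity := null (missing; optional => null)
  latitude := 10.0
  => decoded: {"scores": ["omega"], "geo": {"height": -0.5, "version": null, "balance": -2.5}, "version": null, "price": 10.0, "verified": false, "id": -7, "quantity": null, "latitude": 10.0}
checking off the Invoice differences that do not matter here:
  field id in record Invoice: tag 1 changed to 25 -> inert for the asked Invoice verdict: nothing fires
  field balance in record Audit: required changed to optional -> matters only for Invoice's forward compatibility — outside the asked direction

backward: COMPATIBLE []; decoded: {"scores": ["omega"], "geo": {"height": -0.5, "version": null, "balance": -2.5}, "version": null, "price": 10.0, "verified": false, "id": -7, "quantity": null, "latitude": 10.0}
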